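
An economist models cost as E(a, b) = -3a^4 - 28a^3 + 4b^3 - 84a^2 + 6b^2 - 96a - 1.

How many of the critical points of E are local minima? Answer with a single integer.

1

E separates as a function of a plus a function of b, so ∇E=0 decouples.
∂E/∂a = -12(a + 1)(a + 2)(a + 4) = 0 at a ∈ {-4, -2, -1}; ∂E/∂b = 12b(b + 1) = 0 at b ∈ {-1, 0}.
The Hessian is diagonal: diag(E_aa, E_bb). Second derivatives: E_aa(-4)=-72, E_aa(-2)=24, E_aa(-1)=-36; E_bb(-1)=-12, E_bb(0)=12.
Local minima occur where both diagonal entries positive: (-2, 0). Count: 1.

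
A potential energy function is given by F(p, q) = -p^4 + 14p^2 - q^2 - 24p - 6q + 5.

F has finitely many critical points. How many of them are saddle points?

F separates as a function of p plus a function of q, so ∇F=0 decouples.
∂F/∂p = -4(p - 2)(p - 1)(p + 3) = 0 at p ∈ {-3, 1, 2}; ∂F/∂q = -2(q + 3) = 0 at q ∈ {-3}.
The Hessian is diagonal: diag(F_pp, F_qq). Second derivatives: F_pp(-3)=-80, F_pp(1)=16, F_pp(2)=-20; F_qq(-3)=-2.
Saddle points occur where the two diagonal entries have opposite signs: (1, -3). Count: 1.

1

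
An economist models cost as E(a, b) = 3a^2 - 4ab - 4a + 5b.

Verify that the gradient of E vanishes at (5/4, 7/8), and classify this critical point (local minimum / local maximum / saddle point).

∇E = (6a - 4b - 4, -4a + 5); substituting (5/4, 7/8) gives ∇E = (0, 0), so (5/4, 7/8) is indeed a critical point.
The Hessian of E is constant: H = [[6, -4], [-4, 0]].
det(H) = 6·0 − (-4)² = -16.
Since det(H) < 0, H is indefinite and the critical point is a saddle point.

saddle point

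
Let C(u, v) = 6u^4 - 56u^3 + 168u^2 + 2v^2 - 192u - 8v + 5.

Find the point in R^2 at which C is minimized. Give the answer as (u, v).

C(u,v) separates as P(u) + Q(v) + 5, so its minimum is min P + min Q + 5.
P'(u) = 24(u - 4)(u - 2)(u - 1) vanishes at u ∈ {1, 2, 4}; Q'(v) = 4v - 8 vanishes at v ∈ {2}.
Local minima of P (where P''>0): P(1)=-74, P(4)=-128. Local minima of Q: Q(2)=-8.
So the global minimum of C is P(4) + Q(2) + 5 = -128 − 8 + 5 = -131, attained at (4, 2).

(4, 2)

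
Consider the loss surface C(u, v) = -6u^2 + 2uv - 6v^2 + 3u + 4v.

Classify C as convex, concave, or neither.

C is quadratic, so its Hessian is the constant matrix H = [[-12, 2], [2, -12]].
det(H) = 140, tr(H) = -24.
det(H) > 0 and tr(H) < 0, so H is negative definite everywhere: concave.

concave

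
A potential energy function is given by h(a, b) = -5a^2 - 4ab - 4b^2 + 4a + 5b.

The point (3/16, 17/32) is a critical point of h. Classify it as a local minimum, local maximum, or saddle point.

local maximum

The Hessian of h is constant: H = [[-10, -4], [-4, -8]].
det(H) = (-10)·(-8) − (-4)² = 64.
det(H) > 0 and tr(H) = -18 < 0, so H is negative definite and the point is a local maximum.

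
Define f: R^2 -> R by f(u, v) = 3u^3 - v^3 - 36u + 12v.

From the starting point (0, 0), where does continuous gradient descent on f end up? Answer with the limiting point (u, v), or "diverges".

(2, -2)

f is separable, so gradient descent decouples: u follows -∂f/∂u, v follows -∂f/∂v.
∂f/∂u = 9(u - 2)(u + 2); at u=0 this is -36, so u increases.
∂f/∂v = -3(v - 2)(v + 2); at v=0 this is 12, so v decreases.
u converges to its nearest critical value 2 (a local min of the u-part); v converges to -2. The iterate converges to (2, -2).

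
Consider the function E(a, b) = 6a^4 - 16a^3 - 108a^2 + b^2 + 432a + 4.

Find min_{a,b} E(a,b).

E(a,b) separates as P(a) + Q(b) + 4, so its minimum is min P + min Q + 4.
P'(a) = 24(a - 3)(a - 2)(a + 3) vanishes at a ∈ {-3, 2, 3}; Q'(b) = 2b vanishes at b ∈ {0}.
Local minima of P (where P''>0): P(-3)=-1350, P(3)=378. Local minima of Q: Q(0)=0.
So the global minimum of E is P(-3) + Q(0) + 4 = -1350 + 0 + 4 = -1346, attained at (-3, 0).

-1346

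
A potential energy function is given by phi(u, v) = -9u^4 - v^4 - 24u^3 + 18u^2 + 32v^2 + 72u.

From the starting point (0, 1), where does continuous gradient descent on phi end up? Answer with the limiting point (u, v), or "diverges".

phi is separable, so gradient descent decouples: u follows -∂phi/∂u, v follows -∂phi/∂v.
∂phi/∂u = -36(u - 1)(u + 1)(u + 2); at u=0 this is 72, so u decreases.
∂phi/∂v = -4v(v - 4)(v + 4); at v=1 this is 60, so v decreases.
u converges to its nearest critical value -1 (a local min of the u-part); v converges to 0. The iterate converges to (-1, 0).

(-1, 0)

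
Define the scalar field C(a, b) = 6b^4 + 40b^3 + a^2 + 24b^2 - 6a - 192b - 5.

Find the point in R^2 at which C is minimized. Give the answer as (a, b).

(3, 1)

C(a,b) separates as P(a) + Q(b) − 5, so its minimum is min P + min Q − 5.
P'(a) = 2a - 6 vanishes at a ∈ {3}; Q'(b) = 24(b - 1)(b + 2)(b + 4) vanishes at b ∈ {-4, -2, 1}.
Local minima of P (where P''>0): P(3)=-9. Local minima of Q: Q(-4)=128, Q(1)=-122.
So the global minimum of C is P(3) + Q(1) − 5 = -9 − 122 − 5 = -136, attained at (3, 1).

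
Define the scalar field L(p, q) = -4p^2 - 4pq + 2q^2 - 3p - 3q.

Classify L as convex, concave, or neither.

neither

L is quadratic, so its Hessian is the constant matrix H = [[-8, -4], [-4, 4]].
det(H) = -48, tr(H) = -4.
det(H) < 0, so H is indefinite: neither convex nor concave.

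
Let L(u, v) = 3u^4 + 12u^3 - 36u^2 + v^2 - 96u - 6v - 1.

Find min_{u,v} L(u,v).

-202

L(u,v) separates as P(u) + Q(v) − 1, so its minimum is min P + min Q − 1.
P'(u) = 12(u - 2)(u + 1)(u + 4) vanishes at u ∈ {-4, -1, 2}; Q'(v) = 2v - 6 vanishes at v ∈ {3}.
Local minima of P (where P''>0): P(-4)=-192, P(2)=-192. Local minima of Q: Q(3)=-9.
So the global minimum of L is P(-4) + Q(3) − 1 = -192 − 9 − 1 = -202, attained at (-4, 3).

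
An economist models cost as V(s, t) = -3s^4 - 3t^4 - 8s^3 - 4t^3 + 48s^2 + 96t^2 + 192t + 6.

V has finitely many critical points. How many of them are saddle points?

4

V separates as a function of s plus a function of t, so ∇V=0 decouples.
∂V/∂s = -12s(s - 2)(s + 4) = 0 at s ∈ {-4, 0, 2}; ∂V/∂t = -12(t - 4)(t + 1)(t + 4) = 0 at t ∈ {-4, -1, 4}.
The Hessian is diagonal: diag(V_ss, V_tt). Second derivatives: V_ss(-4)=-288, V_ss(0)=96, V_ss(2)=-144; V_tt(-4)=-288, V_tt(-1)=180, V_tt(4)=-480.
Saddle points occur where the two diagonal entries have opposite signs: (-4, -1), (0, -4), (0, 4), (2, -1). Count: 4.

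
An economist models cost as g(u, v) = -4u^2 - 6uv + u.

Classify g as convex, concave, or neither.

neither

g is quadratic, so its Hessian is the constant matrix H = [[-8, -6], [-6, 0]].
det(H) = -36, tr(H) = -8.
det(H) < 0, so H is indefinite: neither convex nor concave.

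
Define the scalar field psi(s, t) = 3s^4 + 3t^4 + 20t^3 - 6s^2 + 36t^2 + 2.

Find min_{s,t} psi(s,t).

psi(s,t) separates as P(s) + Q(t) + 2, so its minimum is min P + min Q + 2.
P'(s) = 12s(s - 1)(s + 1) vanishes at s ∈ {-1, 0, 1}; Q'(t) = 12t(t + 2)(t + 3) vanishes at t ∈ {-3, -2, 0}.
Local minima of P (where P''>0): P(-1)=-3, P(1)=-3. Local minima of Q: Q(-3)=27, Q(0)=0.
So the global minimum of psi is P(-1) + Q(0) + 2 = -3 + 0 + 2 = -1, attained at (-1, 0).

-1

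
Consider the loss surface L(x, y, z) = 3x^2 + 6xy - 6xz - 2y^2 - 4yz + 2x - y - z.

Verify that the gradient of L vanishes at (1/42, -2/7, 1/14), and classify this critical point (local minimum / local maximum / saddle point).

∇L = (6x + 6y - 6z + 2, 6x - 4y - 4z - 1, -6x - 4y - 1); substituting (1/42, -2/7, 1/14) gives ∇L = (0, 0, 0), so (1/42, -2/7, 1/14) is indeed a critical point.
The Hessian is constant: H = [[6, 6, -6], [6, -4, -4], [-6, -4, 0]].
Leading principal minors: Δ₁ = 6, Δ₂ = -60, Δ₃ = 336.
The minors fit neither the all-positive nor the alternating-sign pattern, so H is indefinite: a saddle point.

saddle point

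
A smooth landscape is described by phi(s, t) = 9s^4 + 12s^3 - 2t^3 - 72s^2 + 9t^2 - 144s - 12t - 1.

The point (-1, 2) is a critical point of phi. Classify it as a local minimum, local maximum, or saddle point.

local maximum

The mixed partial ∂²phi/∂s∂t is 0, so the Hessian at any point is diag(phi_ss, phi_tt) = diag(36(3s^2 + 2s - 4), 6(-2t + 3)).
At (-1, 2): H = diag(-108, -6).
Both eigenvalues are negative, so H is negative definite: a local maximum.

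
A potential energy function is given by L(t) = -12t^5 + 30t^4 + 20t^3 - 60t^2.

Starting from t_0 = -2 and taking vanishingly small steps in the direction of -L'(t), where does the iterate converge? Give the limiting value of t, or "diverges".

L'(t) = -60t(t - 2)(t - 1)(t + 1), so L'(-2) = -1440.
Gradient descent moves in the -L' direction, i.e. t is increasing.
The nearest critical point in that direction is t = -1, where L'' = 360 > 0 (a local minimum). The iterate converges there.

-1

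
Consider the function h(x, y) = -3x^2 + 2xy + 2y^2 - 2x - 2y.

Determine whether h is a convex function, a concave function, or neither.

h is quadratic, so its Hessian is the constant matrix H = [[-6, 2], [2, 4]].
det(H) = -28, tr(H) = -2.
det(H) < 0, so H is indefinite: neither convex nor concave.

neither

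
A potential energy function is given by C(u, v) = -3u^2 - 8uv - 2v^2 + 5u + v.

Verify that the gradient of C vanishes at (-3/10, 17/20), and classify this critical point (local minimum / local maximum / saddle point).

saddle point

∇C = (-6u - 8v + 5, -8u - 4v + 1); substituting (-3/10, 17/20) gives ∇C = (0, 0), so (-3/10, 17/20) is indeed a critical point.
The Hessian of C is constant: H = [[-6, -8], [-8, -4]].
det(H) = (-6)·(-4) − (-8)² = -40.
Since det(H) < 0, H is indefinite and the critical point is a saddle point.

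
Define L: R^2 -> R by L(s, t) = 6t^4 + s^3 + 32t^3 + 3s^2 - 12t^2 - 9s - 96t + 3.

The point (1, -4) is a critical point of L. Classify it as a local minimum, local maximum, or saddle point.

local minimum

The mixed partial ∂²L/∂s∂t is 0, so the Hessian at any point is diag(L_ss, L_tt) = diag(6(s + 1), 24(3t^2 + 8t - 1)).
At (1, -4): H = diag(12, 360).
Both eigenvalues are positive, so H is positive definite: a local minimum.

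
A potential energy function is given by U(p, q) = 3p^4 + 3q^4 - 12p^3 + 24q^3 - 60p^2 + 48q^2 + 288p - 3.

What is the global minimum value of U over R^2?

-840

U(p,q) separates as A(p) + B(q) − 3, so its minimum is min A + min B − 3.
A'(p) = 12(p - 4)(p - 2)(p + 3) vanishes at p ∈ {-3, 2, 4}; B'(q) = 12q(q + 2)(q + 4) vanishes at q ∈ {-4, -2, 0}.
Local minima of A (where A''>0): A(-3)=-837, A(4)=192. Local minima of B: B(-4)=0, B(0)=0.
So the global minimum of U is A(-3) + B(-4) − 3 = -837 + 0 − 3 = -840, attained at (-3, -4).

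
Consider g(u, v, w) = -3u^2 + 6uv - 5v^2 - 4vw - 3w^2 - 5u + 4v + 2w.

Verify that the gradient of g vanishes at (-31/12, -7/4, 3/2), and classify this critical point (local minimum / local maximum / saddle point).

local maximum

∇g = (-6u + 6v - 5, 6u - 10v - 4w + 4, -4v - 6w + 2); substituting (-31/12, -7/4, 3/2) gives ∇g = (0, 0, 0), so (-31/12, -7/4, 3/2) is indeed a critical point.
The Hessian is constant: H = [[-6, 6, 0], [6, -10, -4], [0, -4, -6]].
Leading principal minors: Δ₁ = -6, Δ₂ = 24, Δ₃ = -48.
The minors alternate sign starting negative (−, +, −), so H is negative definite: a local maximum.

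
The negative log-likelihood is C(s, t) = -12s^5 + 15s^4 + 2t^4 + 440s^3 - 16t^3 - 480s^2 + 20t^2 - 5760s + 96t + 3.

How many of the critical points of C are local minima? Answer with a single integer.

4

C separates as a function of s plus a function of t, so ∇C=0 decouples.
∂C/∂s = -60(s - 4)(s - 3)(s + 2)(s + 4) = 0 at s ∈ {-4, -2, 3, 4}; ∂C/∂t = 8(t - 4)(t - 3)(t + 1) = 0 at t ∈ {-1, 3, 4}.
The Hessian is diagonal: diag(C_ss, C_tt). Second derivatives: C_ss(-4)=6720, C_ss(-2)=-3600, C_ss(3)=2100, C_ss(4)=-2880; C_tt(-1)=160, C_tt(3)=-32, C_tt(4)=40.
Local minima occur where both diagonal entries positive: (-4, -1), (-4, 4), (3, -1), (3, 4). Count: 4.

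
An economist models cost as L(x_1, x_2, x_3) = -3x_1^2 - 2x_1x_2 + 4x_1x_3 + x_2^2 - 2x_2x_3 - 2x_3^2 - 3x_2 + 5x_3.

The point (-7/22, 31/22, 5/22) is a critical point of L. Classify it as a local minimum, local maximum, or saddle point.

saddle point

The Hessian is constant: H = [[-6, -2, 4], [-2, 2, -2], [4, -2, -4]].
Leading principal minors: Δ₁ = -6, Δ₂ = -16, Δ₃ = 88.
The minors fit neither the all-positive nor the alternating-sign pattern, so H is indefinite: a saddle point.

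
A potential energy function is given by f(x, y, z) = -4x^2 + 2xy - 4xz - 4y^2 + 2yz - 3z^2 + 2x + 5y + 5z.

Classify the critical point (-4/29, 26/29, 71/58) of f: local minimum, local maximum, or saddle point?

The Hessian is constant: H = [[-8, 2, -4], [2, -8, 2], [-4, 2, -6]].
Leading principal minors: Δ₁ = -8, Δ₂ = 60, Δ₃ = -232.
The minors alternate sign starting negative (−, +, −), so H is negative definite: a local maximum.

local maximum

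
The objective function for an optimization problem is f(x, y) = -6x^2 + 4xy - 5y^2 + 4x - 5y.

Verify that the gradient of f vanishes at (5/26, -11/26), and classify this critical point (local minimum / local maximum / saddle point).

∇f = (-12x + 4y + 4, 4x - 10y - 5); substituting (5/26, -11/26) gives ∇f = (0, 0), so (5/26, -11/26) is indeed a critical point.
The Hessian of f is constant: H = [[-12, 4], [4, -10]].
det(H) = (-12)·(-10) − 4² = 104.
det(H) > 0 and tr(H) = -22 < 0, so H is negative definite and the point is a local maximum.

local maximum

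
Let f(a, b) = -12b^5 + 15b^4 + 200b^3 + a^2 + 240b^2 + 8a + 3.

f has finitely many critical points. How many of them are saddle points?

2

f separates as a function of a plus a function of b, so ∇f=0 decouples.
∂f/∂a = 2(a + 4) = 0 at a ∈ {-4}; ∂f/∂b = -60b(b - 4)(b + 1)(b + 2) = 0 at b ∈ {-2, -1, 0, 4}.
The Hessian is diagonal: diag(f_aa, f_bb). Second derivatives: f_aa(-4)=2; f_bb(-2)=720, f_bb(-1)=-300, f_bb(0)=480, f_bb(4)=-7200.
Saddle points occur where the two diagonal entries have opposite signs: (-4, -1), (-4, 4). Count: 2.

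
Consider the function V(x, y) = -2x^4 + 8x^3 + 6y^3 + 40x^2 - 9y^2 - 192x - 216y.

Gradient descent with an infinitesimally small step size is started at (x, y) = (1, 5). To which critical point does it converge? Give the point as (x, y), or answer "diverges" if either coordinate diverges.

(2, 4)

V is separable, so gradient descent decouples: x follows -∂V/∂x, y follows -∂V/∂y.
∂V/∂x = -8(x - 4)(x - 2)(x + 3); at x=1 this is -96, so x increases.
∂V/∂y = 18(y - 4)(y + 3); at y=5 this is 144, so y decreases.
x converges to its nearest critical value 2 (a local min of the x-part); y converges to 4. The iterate converges to (2, 4).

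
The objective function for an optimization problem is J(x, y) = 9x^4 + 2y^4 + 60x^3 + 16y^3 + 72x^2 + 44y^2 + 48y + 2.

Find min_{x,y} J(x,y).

-400

J(x,y) separates as P(x) + Q(y) + 2, so its minimum is min P + min Q + 2.
P'(x) = 36x(x + 1)(x + 4) vanishes at x ∈ {-4, -1, 0}; Q'(y) = 8(y + 1)(y + 2)(y + 3) vanishes at y ∈ {-3, -2, -1}.
Local minima of P (where P''>0): P(-4)=-384, P(0)=0. Local minima of Q: Q(-3)=-18, Q(-1)=-18.
So the global minimum of J is P(-4) + Q(-3) + 2 = -384 − 18 + 2 = -400, attained at (-4, -3).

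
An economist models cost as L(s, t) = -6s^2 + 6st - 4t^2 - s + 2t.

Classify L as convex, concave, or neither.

L is quadratic, so its Hessian is the constant matrix H = [[-12, 6], [6, -8]].
det(H) = 60, tr(H) = -20.
det(H) > 0 and tr(H) < 0, so H is negative definite everywhere: concave.

concave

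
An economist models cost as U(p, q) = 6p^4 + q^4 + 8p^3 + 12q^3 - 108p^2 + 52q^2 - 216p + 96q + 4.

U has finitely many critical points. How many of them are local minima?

U separates as a function of p plus a function of q, so ∇U=0 decouples.
∂U/∂p = 24(p - 3)(p + 1)(p + 3) = 0 at p ∈ {-3, -1, 3}; ∂U/∂q = 4(q + 2)(q + 3)(q + 4) = 0 at q ∈ {-4, -3, -2}.
The Hessian is diagonal: diag(U_pp, U_qq). Second derivatives: U_pp(-3)=288, U_pp(-1)=-192, U_pp(3)=576; U_qq(-4)=8, U_qq(-3)=-4, U_qq(-2)=8.
Local minima occur where both diagonal entries positive: (-3, -4), (-3, -2), (3, -4), (3, -2). Count: 4.

4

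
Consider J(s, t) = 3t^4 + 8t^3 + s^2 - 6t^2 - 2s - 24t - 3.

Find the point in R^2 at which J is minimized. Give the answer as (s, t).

(1, 1)

J(s,t) separates as P(s) + Q(t) − 3, so its minimum is min P + min Q − 3.
P'(s) = 2s - 2 vanishes at s ∈ {1}; Q'(t) = 12(t - 1)(t + 1)(t + 2) vanishes at t ∈ {-2, -1, 1}.
Local minima of P (where P''>0): P(1)=-1. Local minima of Q: Q(-2)=8, Q(1)=-19.
So the global minimum of J is P(1) + Q(1) − 3 = -1 − 19 − 3 = -23, attained at (1, 1).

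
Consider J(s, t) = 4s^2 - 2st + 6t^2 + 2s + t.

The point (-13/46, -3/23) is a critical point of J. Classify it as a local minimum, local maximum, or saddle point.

local minimum

The Hessian of J is constant: H = [[8, -2], [-2, 12]].
det(H) = 8·12 − (-2)² = 92.
det(H) > 0 and tr(H) = 20 > 0, so H is positive definite and the point is a local minimum.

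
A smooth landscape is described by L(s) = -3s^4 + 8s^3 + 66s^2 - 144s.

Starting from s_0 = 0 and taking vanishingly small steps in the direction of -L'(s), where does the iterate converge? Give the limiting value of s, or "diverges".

L'(s) = -12(s - 4)(s - 1)(s + 3), so L'(0) = -144.
Gradient descent moves in the -L' direction, i.e. s is increasing.
The nearest critical point in that direction is s = 1, where L'' = 144 > 0 (a local minimum). The iterate converges there.

1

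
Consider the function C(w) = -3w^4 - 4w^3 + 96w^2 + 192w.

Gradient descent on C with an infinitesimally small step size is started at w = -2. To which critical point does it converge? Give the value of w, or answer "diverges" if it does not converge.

-1

C'(w) = -12(w - 4)(w + 1)(w + 4), so C'(-2) = -144.
Gradient descent moves in the -C' direction, i.e. w is increasing.
The nearest critical point in that direction is w = -1, where C'' = 180 > 0 (a local minimum). The iterate converges there.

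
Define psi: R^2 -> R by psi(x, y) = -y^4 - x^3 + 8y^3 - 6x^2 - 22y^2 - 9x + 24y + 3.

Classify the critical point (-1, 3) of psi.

The mixed partial ∂²psi/∂x∂y is 0, so the Hessian at any point is diag(psi_xx, psi_yy) = diag(-6(x + 2), 4(-3y^2 + 12y - 11)).
At (-1, 3): H = diag(-6, -8).
Both eigenvalues are negative, so H is negative definite: a local maximum.

local maximum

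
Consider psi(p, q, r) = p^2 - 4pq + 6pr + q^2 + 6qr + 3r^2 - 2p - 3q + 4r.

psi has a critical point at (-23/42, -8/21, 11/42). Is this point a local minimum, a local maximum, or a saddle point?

The Hessian is constant: H = [[2, -4, 6], [-4, 2, 6], [6, 6, 6]].
Leading principal minors: Δ₁ = 2, Δ₂ = -12, Δ₃ = -504.
The minors fit neither the all-positive nor the alternating-sign pattern, so H is indefinite: a saddle point.

saddle point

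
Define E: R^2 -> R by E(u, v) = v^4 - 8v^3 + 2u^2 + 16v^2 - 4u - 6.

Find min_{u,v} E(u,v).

E(u,v) separates as P(u) + Q(v) − 6, so its minimum is min P + min Q − 6.
P'(u) = 4u - 4 vanishes at u ∈ {1}; Q'(v) = 4v(v - 4)(v - 2) vanishes at v ∈ {0, 2, 4}.
Local minima of P (where P''>0): P(1)=-2. Local minima of Q: Q(0)=0, Q(4)=0.
So the global minimum of E is P(1) + Q(0) − 6 = -2 + 0 − 6 = -8, attained at (1, 0).

-8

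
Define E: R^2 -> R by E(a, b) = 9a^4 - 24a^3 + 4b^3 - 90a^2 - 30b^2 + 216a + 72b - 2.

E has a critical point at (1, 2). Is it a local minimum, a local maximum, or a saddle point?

The mixed partial ∂²E/∂a∂b is 0, so the Hessian at any point is diag(E_aa, E_bb) = diag(36(3a^2 - 4a - 5), 12(2b - 5)).
At (1, 2): H = diag(-216, -12).
Both eigenvalues are negative, so H is negative definite: a local maximum.

local maximum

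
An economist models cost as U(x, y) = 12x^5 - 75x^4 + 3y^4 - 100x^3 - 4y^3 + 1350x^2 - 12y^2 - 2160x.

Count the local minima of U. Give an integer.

4

U separates as a function of x plus a function of y, so ∇U=0 decouples.
∂U/∂x = 60(x - 4)(x - 3)(x - 1)(x + 3) = 0 at x ∈ {-3, 1, 3, 4}; ∂U/∂y = 12y(y - 2)(y + 1) = 0 at y ∈ {-1, 0, 2}.
The Hessian is diagonal: diag(U_xx, U_yy). Second derivatives: U_xx(-3)=-10080, U_xx(1)=1440, U_xx(3)=-720, U_xx(4)=1260; U_yy(-1)=36, U_yy(0)=-24, U_yy(2)=72.
Local minima occur where both diagonal entries positive: (1, -1), (1, 2), (4, -1), (4, 2). Count: 4.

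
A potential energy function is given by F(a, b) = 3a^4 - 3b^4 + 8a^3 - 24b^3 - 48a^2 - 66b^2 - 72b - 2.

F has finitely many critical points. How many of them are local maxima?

F separates as a function of a plus a function of b, so ∇F=0 decouples.
∂F/∂a = 12a(a - 2)(a + 4) = 0 at a ∈ {-4, 0, 2}; ∂F/∂b = -12(b + 1)(b + 2)(b + 3) = 0 at b ∈ {-3, -2, -1}.
The Hessian is diagonal: diag(F_aa, F_bb). Second derivatives: F_aa(-4)=288, F_aa(0)=-96, F_aa(2)=144; F_bb(-3)=-24, F_bb(-2)=12, F_bb(-1)=-24.
Local maxima occur where both diagonal entries negative: (0, -3), (0, -1). Count: 2.

2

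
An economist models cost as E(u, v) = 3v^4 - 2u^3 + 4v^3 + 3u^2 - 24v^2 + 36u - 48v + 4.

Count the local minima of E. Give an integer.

2

E separates as a function of u plus a function of v, so ∇E=0 decouples.
∂E/∂u = -6(u - 3)(u + 2) = 0 at u ∈ {-2, 3}; ∂E/∂v = 12(v - 2)(v + 1)(v + 2) = 0 at v ∈ {-2, -1, 2}.
The Hessian is diagonal: diag(E_uu, E_vv). Second derivatives: E_uu(-2)=30, E_uu(3)=-30; E_vv(-2)=48, E_vv(-1)=-36, E_vv(2)=144.
Local minima occur where both diagonal entries positive: (-2, -2), (-2, 2). Count: 2.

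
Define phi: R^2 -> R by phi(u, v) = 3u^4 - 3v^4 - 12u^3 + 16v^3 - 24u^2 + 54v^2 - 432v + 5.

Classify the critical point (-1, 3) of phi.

The mixed partial ∂²phi/∂u∂v is 0, so the Hessian at any point is diag(phi_uu, phi_vv) = diag(12(3u^2 - 6u - 4), 12(-3v^2 + 8v + 9)).
At (-1, 3): H = diag(60, 72).
Both eigenvalues are positive, so H is positive definite: a local minimum.

local minimum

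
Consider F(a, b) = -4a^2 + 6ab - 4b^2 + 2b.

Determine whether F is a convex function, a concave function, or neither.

concave

F is quadratic, so its Hessian is the constant matrix H = [[-8, 6], [6, -8]].
det(H) = 28, tr(H) = -16.
det(H) > 0 and tr(H) < 0, so H is negative definite everywhere: concave.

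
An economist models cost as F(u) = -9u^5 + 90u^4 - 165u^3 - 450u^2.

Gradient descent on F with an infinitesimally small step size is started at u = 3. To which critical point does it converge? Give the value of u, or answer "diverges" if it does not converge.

4

F'(u) = -45u(u - 5)(u - 4)(u + 1), so F'(3) = -1080.
Gradient descent moves in the -F' direction, i.e. u is increasing.
The nearest critical point in that direction is u = 4, where F'' = 900 > 0 (a local minimum). The iterate converges there.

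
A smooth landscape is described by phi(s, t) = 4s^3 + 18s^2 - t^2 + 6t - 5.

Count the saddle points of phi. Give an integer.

1

phi separates as a function of s plus a function of t, so ∇phi=0 decouples.
∂phi/∂s = 12s(s + 3) = 0 at s ∈ {-3, 0}; ∂phi/∂t = -2(t - 3) = 0 at t ∈ {3}.
The Hessian is diagonal: diag(phi_ss, phi_tt). Second derivatives: phi_ss(-3)=-36, phi_ss(0)=36; phi_tt(3)=-2.
Saddle points occur where the two diagonal entries have opposite signs: (0, 3). Count: 1.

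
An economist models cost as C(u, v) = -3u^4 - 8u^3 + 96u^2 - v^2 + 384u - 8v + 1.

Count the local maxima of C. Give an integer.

C separates as a function of u plus a function of v, so ∇C=0 decouples.
∂C/∂u = -12(u - 4)(u + 2)(u + 4) = 0 at u ∈ {-4, -2, 4}; ∂C/∂v = -2(v + 4) = 0 at v ∈ {-4}.
The Hessian is diagonal: diag(C_uu, C_vv). Second derivatives: C_uu(-4)=-192, C_uu(-2)=144, C_uu(4)=-576; C_vv(-4)=-2.
Local maxima occur where both diagonal entries negative: (-4, -4), (4, -4). Count: 2.

2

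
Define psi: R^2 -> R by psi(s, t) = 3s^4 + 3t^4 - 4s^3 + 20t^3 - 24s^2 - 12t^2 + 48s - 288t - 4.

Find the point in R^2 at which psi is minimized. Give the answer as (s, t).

(-2, 2)

psi(s,t) separates as P(s) + Q(t) − 4, so its minimum is min P + min Q − 4.
P'(s) = 12(s - 2)(s - 1)(s + 2) vanishes at s ∈ {-2, 1, 2}; Q'(t) = 12(t - 2)(t + 3)(t + 4) vanishes at t ∈ {-4, -3, 2}.
Local minima of P (where P''>0): P(-2)=-112, P(2)=16. Local minima of Q: Q(-4)=448, Q(2)=-416.
So the global minimum of psi is P(-2) + Q(2) − 4 = -112 − 416 − 4 = -532, attained at (-2, 2).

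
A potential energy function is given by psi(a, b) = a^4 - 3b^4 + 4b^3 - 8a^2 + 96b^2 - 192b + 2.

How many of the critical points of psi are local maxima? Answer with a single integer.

psi separates as a function of a plus a function of b, so ∇psi=0 decouples.
∂psi/∂a = 4a(a - 2)(a + 2) = 0 at a ∈ {-2, 0, 2}; ∂psi/∂b = -12(b - 4)(b - 1)(b + 4) = 0 at b ∈ {-4, 1, 4}.
The Hessian is diagonal: diag(psi_aa, psi_bb). Second derivatives: psi_aa(-2)=32, psi_aa(0)=-16, psi_aa(2)=32; psi_bb(-4)=-480, psi_bb(1)=180, psi_bb(4)=-288.
Local maxima occur where both diagonal entries negative: (0, -4), (0, 4). Count: 2.

2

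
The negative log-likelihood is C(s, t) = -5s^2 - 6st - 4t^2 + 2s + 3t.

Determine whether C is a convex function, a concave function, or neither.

concave

C is quadratic, so its Hessian is the constant matrix H = [[-10, -6], [-6, -8]].
det(H) = 44, tr(H) = -18.
det(H) > 0 and tr(H) < 0, so H is negative definite everywhere: concave.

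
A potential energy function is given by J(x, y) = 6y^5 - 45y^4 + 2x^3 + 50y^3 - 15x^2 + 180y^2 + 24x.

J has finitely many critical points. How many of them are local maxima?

2

J separates as a function of x plus a function of y, so ∇J=0 decouples.
∂J/∂x = 6(x - 4)(x - 1) = 0 at x ∈ {1, 4}; ∂J/∂y = 30y(y - 4)(y - 3)(y + 1) = 0 at y ∈ {-1, 0, 3, 4}.
The Hessian is diagonal: diag(J_xx, J_yy). Second derivatives: J_xx(1)=-18, J_xx(4)=18; J_yy(-1)=-600, J_yy(0)=360, J_yy(3)=-360, J_yy(4)=600.
Local maxima occur where both diagonal entries negative: (1, -1), (1, 3). Count: 2.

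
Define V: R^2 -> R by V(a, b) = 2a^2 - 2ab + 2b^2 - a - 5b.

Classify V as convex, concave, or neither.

convex

V is quadratic, so its Hessian is the constant matrix H = [[4, -2], [-2, 4]].
det(H) = 12, tr(H) = 8.
det(H) > 0 and tr(H) > 0, so H is positive definite everywhere: convex.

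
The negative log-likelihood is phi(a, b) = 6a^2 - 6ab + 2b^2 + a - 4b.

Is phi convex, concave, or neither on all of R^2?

phi is quadratic, so its Hessian is the constant matrix H = [[12, -6], [-6, 4]].
det(H) = 12, tr(H) = 16.
det(H) > 0 and tr(H) > 0, so H is positive definite everywhere: convex.

convex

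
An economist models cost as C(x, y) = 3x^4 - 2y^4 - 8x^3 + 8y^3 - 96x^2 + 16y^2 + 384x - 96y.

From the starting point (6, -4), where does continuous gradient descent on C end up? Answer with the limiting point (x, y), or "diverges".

C is separable, so gradient descent decouples: x follows -∂C/∂x, y follows -∂C/∂y.
∂C/∂x = 12(x - 4)(x - 2)(x + 4); at x=6 this is 960, so x decreases.
∂C/∂y = -8(y - 3)(y - 2)(y + 2); at y=-4 this is 672, so y decreases.
The y-coordinate has no critical point in that direction and runs off to infinity.

diverges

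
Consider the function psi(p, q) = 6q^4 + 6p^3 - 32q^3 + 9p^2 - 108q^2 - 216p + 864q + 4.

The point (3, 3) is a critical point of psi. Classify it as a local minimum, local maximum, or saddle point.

The mixed partial ∂²psi/∂p∂q is 0, so the Hessian at any point is diag(psi_pp, psi_qq) = diag(18(2p + 1), 24(3q^2 - 8q - 9)).
At (3, 3): H = diag(126, -144).
The eigenvalues have opposite signs, so H is indefinite: a saddle point.

saddle point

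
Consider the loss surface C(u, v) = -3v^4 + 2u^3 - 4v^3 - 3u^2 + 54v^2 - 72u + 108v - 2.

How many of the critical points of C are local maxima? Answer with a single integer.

C separates as a function of u plus a function of v, so ∇C=0 decouples.
∂C/∂u = 6(u - 4)(u + 3) = 0 at u ∈ {-3, 4}; ∂C/∂v = -12(v - 3)(v + 1)(v + 3) = 0 at v ∈ {-3, -1, 3}.
The Hessian is diagonal: diag(C_uu, C_vv). Second derivatives: C_uu(-3)=-42, C_uu(4)=42; C_vv(-3)=-144, C_vv(-1)=96, C_vv(3)=-288.
Local maxima occur where both diagonal entries negative: (-3, -3), (-3, 3). Count: 2.

2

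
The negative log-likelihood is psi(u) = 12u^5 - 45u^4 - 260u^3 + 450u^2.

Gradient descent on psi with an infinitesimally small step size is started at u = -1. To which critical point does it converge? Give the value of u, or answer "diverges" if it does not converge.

0

psi'(u) = 60u(u - 5)(u - 1)(u + 3), so psi'(-1) = -1440.
Gradient descent moves in the -psi' direction, i.e. u is increasing.
The nearest critical point in that direction is u = 0, where psi'' = 900 > 0 (a local minimum). The iterate converges there.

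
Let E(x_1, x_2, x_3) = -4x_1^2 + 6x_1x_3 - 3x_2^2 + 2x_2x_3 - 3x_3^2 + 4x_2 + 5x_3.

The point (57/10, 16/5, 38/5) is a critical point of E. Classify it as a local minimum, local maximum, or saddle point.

The Hessian is constant: H = [[-8, 0, 6], [0, -6, 2], [6, 2, -6]].
Leading principal minors: Δ₁ = -8, Δ₂ = 48, Δ₃ = -40.
The minors alternate sign starting negative (−, +, −), so H is negative definite: a local maximum.

local maximum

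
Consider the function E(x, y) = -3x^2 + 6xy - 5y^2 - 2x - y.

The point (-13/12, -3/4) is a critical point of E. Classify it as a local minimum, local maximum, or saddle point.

local maximum

The Hessian of E is constant: H = [[-6, 6], [6, -10]].
det(H) = (-6)·(-10) − 6² = 24.
det(H) > 0 and tr(H) = -16 < 0, so H is negative definite and the point is a local maximum.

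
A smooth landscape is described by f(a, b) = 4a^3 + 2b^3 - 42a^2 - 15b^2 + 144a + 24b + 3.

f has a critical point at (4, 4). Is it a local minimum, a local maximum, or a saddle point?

The mixed partial ∂²f/∂a∂b is 0, so the Hessian at any point is diag(f_aa, f_bb) = diag(12(2a - 7), 6(2b - 5)).
At (4, 4): H = diag(12, 18).
Both eigenvalues are positive, so H is positive definite: a local minimum.

local minimum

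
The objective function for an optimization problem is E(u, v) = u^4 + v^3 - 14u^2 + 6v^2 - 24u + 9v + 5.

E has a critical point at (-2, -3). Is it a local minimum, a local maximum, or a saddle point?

saddle point

The mixed partial ∂²E/∂u∂v is 0, so the Hessian at any point is diag(E_uu, E_vv) = diag(4(3u^2 - 7), 6(v + 2)).
At (-2, -3): H = diag(20, -6).
The eigenvalues have opposite signs, so H is indefinite: a saddle point.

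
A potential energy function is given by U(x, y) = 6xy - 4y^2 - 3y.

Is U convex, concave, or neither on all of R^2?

U is quadratic, so its Hessian is the constant matrix H = [[0, 6], [6, -8]].
det(H) = -36, tr(H) = -8.
det(H) < 0, so H is indefinite: neither convex nor concave.

neither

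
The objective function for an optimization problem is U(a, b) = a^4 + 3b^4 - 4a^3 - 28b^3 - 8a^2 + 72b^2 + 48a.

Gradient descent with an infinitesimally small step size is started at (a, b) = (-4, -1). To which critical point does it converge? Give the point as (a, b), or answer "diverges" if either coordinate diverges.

U is separable, so gradient descent decouples: a follows -∂U/∂a, b follows -∂U/∂b.
∂U/∂a = 4(a - 3)(a - 2)(a + 2); at a=-4 this is -336, so a increases.
∂U/∂b = 12b(b - 4)(b - 3); at b=-1 this is -240, so b increases.
a converges to its nearest critical value -2 (a local min of the a-part); b converges to 0. The iterate converges to (-2, 0).

(-2, 0)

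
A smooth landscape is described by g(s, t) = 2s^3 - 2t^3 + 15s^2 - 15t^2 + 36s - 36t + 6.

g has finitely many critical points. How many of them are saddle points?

2

g separates as a function of s plus a function of t, so ∇g=0 decouples.
∂g/∂s = 6(s + 2)(s + 3) = 0 at s ∈ {-3, -2}; ∂g/∂t = -6(t + 2)(t + 3) = 0 at t ∈ {-3, -2}.
The Hessian is diagonal: diag(g_ss, g_tt). Second derivatives: g_ss(-3)=-6, g_ss(-2)=6; g_tt(-3)=6, g_tt(-2)=-6.
Saddle points occur where the two diagonal entries have opposite signs: (-3, -3), (-2, -2). Count: 2.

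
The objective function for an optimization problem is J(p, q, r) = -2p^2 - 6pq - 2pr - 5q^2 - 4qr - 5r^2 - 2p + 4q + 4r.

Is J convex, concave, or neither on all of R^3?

J is quadratic, so its Hessian is the constant matrix H = [[-4, -6, -2], [-6, -10, -4], [-2, -4, -10]].
Leading principal minors: -4, 4, -32.
Signs alternate −, +, − ⇒ H ≺ 0 ⇒ concave.

concave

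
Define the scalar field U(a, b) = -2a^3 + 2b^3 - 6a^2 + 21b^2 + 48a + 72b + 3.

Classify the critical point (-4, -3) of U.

The mixed partial ∂²U/∂a∂b is 0, so the Hessian at any point is diag(U_aa, U_bb) = diag(-12(a + 1), 6(2b + 7)).
At (-4, -3): H = diag(36, 6).
Both eigenvalues are positive, so H is positive definite: a local minimum.

local minimum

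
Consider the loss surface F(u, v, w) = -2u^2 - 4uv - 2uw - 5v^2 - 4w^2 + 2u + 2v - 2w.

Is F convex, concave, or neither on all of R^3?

concave

F is quadratic, so its Hessian is the constant matrix H = [[-4, -4, -2], [-4, -10, 0], [-2, 0, -8]].
Leading principal minors: -4, 24, -152.
Signs alternate −, +, − ⇒ H ≺ 0 ⇒ concave.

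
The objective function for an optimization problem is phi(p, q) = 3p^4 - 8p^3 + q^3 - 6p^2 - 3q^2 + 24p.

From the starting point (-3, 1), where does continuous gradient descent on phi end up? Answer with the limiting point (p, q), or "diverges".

(-1, 2)

phi is separable, so gradient descent decouples: p follows -∂phi/∂p, q follows -∂phi/∂q.
∂phi/∂p = 12(p - 2)(p - 1)(p + 1); at p=-3 this is -480, so p increases.
∂phi/∂q = 3q(q - 2); at q=1 this is -3, so q increases.
p converges to its nearest critical value -1 (a local min of the p-part); q converges to 2. The iterate converges to (-1, 2).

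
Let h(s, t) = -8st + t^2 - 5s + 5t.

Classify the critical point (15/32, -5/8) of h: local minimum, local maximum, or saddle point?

The Hessian of h is constant: H = [[0, -8], [-8, 2]].
det(H) = 0·2 − (-8)² = -64.
Since det(H) < 0, H is indefinite and the critical point is a saddle point.

saddle point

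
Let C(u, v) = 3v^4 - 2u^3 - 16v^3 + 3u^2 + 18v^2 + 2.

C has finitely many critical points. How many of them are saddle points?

C separates as a function of u plus a function of v, so ∇C=0 decouples.
∂C/∂u = -6u(u - 1) = 0 at u ∈ {0, 1}; ∂C/∂v = 12v(v - 3)(v - 1) = 0 at v ∈ {0, 1, 3}.
The Hessian is diagonal: diag(C_uu, C_vv). Second derivatives: C_uu(0)=6, C_uu(1)=-6; C_vv(0)=36, C_vv(1)=-24, C_vv(3)=72.
Saddle points occur where the two diagonal entries have opposite signs: (0, 1), (1, 0), (1, 3). Count: 3.

3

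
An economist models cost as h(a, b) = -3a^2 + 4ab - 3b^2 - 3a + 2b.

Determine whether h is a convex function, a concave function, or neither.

h is quadratic, so its Hessian is the constant matrix H = [[-6, 4], [4, -6]].
det(H) = 20, tr(H) = -12.
det(H) > 0 and tr(H) < 0, so H is negative definite everywhere: concave.

concave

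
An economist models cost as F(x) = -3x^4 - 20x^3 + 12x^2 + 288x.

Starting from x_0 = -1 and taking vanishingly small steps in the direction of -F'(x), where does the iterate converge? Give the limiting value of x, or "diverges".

-3

F'(x) = -12(x - 2)(x + 3)(x + 4), so F'(-1) = 216.
Gradient descent moves in the -F' direction, i.e. x is decreasing.
The nearest critical point in that direction is x = -3, where F'' = 60 > 0 (a local minimum). The iterate converges there.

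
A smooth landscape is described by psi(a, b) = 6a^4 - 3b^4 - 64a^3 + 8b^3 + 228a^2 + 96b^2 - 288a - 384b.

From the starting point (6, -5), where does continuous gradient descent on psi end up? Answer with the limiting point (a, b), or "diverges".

diverges

psi is separable, so gradient descent decouples: a follows -∂psi/∂a, b follows -∂psi/∂b.
∂psi/∂a = 24(a - 4)(a - 3)(a - 1); at a=6 this is 720, so a decreases.
∂psi/∂b = -12(b - 4)(b - 2)(b + 4); at b=-5 this is 756, so b decreases.
The b-coordinate has no critical point in that direction and runs off to infinity.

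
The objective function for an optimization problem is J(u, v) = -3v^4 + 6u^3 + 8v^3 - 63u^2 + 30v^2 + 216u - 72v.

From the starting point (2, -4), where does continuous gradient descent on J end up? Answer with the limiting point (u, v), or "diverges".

diverges

J is separable, so gradient descent decouples: u follows -∂J/∂u, v follows -∂J/∂v.
∂J/∂u = 18(u - 4)(u - 3); at u=2 this is 36, so u decreases.
∂J/∂v = -12(v - 3)(v - 1)(v + 2); at v=-4 this is 840, so v decreases.
The u-coordinate has no critical point in that direction and runs off to infinity.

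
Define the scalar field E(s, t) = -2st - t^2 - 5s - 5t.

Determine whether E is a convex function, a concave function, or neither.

neither

E is quadratic, so its Hessian is the constant matrix H = [[0, -2], [-2, -2]].
det(H) = -4, tr(H) = -2.
det(H) < 0, so H is indefinite: neither convex nor concave.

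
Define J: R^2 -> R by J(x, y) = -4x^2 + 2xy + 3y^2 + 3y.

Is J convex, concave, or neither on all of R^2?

J is quadratic, so its Hessian is the constant matrix H = [[-8, 2], [2, 6]].
det(H) = -52, tr(H) = -2.
det(H) < 0, so H is indefinite: neither convex nor concave.

neither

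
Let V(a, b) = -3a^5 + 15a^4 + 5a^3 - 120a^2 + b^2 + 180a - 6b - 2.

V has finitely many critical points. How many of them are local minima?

2

V separates as a function of a plus a function of b, so ∇V=0 decouples.
∂V/∂a = -15(a - 3)(a - 2)(a - 1)(a + 2) = 0 at a ∈ {-2, 1, 2, 3}; ∂V/∂b = 2(b - 3) = 0 at b ∈ {3}.
The Hessian is diagonal: diag(V_aa, V_bb). Second derivatives: V_aa(-2)=900, V_aa(1)=-90, V_aa(2)=60, V_aa(3)=-150; V_bb(3)=2.
Local minima occur where both diagonal entries positive: (-2, 3), (2, 3). Count: 2.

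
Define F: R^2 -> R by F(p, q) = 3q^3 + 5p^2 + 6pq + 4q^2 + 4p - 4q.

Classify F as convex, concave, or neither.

The term 3q^3 is cubic, so the Hessian is not constant.
∂²F/∂q² = 18q + 8, which takes both signs as q varies (negative for sufficiently negative q). A diagonal entry of the Hessian changing sign means the Hessian is neither positive- nor negative-semidefinite on all of R^2.

neither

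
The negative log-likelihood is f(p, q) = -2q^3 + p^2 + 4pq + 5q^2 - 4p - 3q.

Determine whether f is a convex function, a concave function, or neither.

The term -2q^3 is cubic, so the Hessian is not constant.
∂²f/∂q² = -12q + 10, which takes both signs as q varies (negative for sufficiently large q). A diagonal entry of the Hessian changing sign means the Hessian is neither positive- nor negative-semidefinite on all of R^2.

neither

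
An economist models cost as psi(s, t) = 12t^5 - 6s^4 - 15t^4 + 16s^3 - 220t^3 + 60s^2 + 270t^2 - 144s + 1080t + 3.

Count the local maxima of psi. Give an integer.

4

psi separates as a function of s plus a function of t, so ∇psi=0 decouples.
∂psi/∂s = -24(s - 3)(s - 1)(s + 2) = 0 at s ∈ {-2, 1, 3}; ∂psi/∂t = 60(t - 3)(t - 2)(t + 1)(t + 3) = 0 at t ∈ {-3, -1, 2, 3}.
The Hessian is diagonal: diag(psi_ss, psi_tt). Second derivatives: psi_ss(-2)=-360, psi_ss(1)=144, psi_ss(3)=-240; psi_tt(-3)=-3600, psi_tt(-1)=1440, psi_tt(2)=-900, psi_tt(3)=1440.
Local maxima occur where both diagonal entries negative: (-2, -3), (-2, 2), (3, -3), (3, 2). Count: 4.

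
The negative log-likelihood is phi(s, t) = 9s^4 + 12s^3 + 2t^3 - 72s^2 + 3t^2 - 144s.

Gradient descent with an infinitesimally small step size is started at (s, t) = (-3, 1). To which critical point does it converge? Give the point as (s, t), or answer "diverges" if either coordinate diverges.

phi is separable, so gradient descent decouples: s follows -∂phi/∂s, t follows -∂phi/∂t.
∂phi/∂s = 36(s - 2)(s + 1)(s + 2); at s=-3 this is -360, so s increases.
∂phi/∂t = 6t(t + 1); at t=1 this is 12, so t decreases.
s converges to its nearest critical value -2 (a local min of the s-part); t converges to 0. The iterate converges to (-2, 0).

(-2, 0)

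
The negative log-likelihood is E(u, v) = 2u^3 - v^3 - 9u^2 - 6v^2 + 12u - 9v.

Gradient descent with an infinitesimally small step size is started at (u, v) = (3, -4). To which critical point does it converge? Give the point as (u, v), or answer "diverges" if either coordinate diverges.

E is separable, so gradient descent decouples: u follows -∂E/∂u, v follows -∂E/∂v.
∂E/∂u = 6(u - 2)(u - 1); at u=3 this is 12, so u decreases.
∂E/∂v = -3(v + 1)(v + 3); at v=-4 this is -9, so v increases.
u converges to its nearest critical value 2 (a local min of the u-part); v converges to -3. The iterate converges to (2, -3).

(2, -3)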